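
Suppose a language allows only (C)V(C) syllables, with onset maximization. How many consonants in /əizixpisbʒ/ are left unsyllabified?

2

The consonants /b/, /ʒ/ cannot be parsed into a legal (C)V(C) syllable (at most one coda consonant is licensed; onsets are limited to one consonant).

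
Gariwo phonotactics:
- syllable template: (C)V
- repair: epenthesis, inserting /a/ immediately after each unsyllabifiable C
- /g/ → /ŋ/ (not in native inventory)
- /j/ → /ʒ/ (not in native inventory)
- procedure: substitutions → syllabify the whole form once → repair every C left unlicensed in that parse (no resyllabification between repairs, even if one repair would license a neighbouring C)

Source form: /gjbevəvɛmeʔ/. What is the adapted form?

ŋaʒabevəvɛmeʔa

Substitution: /g/ → /ŋ/, /j/ → /ʒ/, giving /ŋʒbevəvɛmeʔ/.
The consonants /ŋ/, /ʒ/, /ʔ/ cannot be parsed into a legal (C)V syllable (no codas are permitted; onsets are limited to one consonant).
Inserting the epenthetic vowel yields /ŋ/ → /ŋa/, /ʒ/ → /ʒa/, /ʔ/ → /ʔa/.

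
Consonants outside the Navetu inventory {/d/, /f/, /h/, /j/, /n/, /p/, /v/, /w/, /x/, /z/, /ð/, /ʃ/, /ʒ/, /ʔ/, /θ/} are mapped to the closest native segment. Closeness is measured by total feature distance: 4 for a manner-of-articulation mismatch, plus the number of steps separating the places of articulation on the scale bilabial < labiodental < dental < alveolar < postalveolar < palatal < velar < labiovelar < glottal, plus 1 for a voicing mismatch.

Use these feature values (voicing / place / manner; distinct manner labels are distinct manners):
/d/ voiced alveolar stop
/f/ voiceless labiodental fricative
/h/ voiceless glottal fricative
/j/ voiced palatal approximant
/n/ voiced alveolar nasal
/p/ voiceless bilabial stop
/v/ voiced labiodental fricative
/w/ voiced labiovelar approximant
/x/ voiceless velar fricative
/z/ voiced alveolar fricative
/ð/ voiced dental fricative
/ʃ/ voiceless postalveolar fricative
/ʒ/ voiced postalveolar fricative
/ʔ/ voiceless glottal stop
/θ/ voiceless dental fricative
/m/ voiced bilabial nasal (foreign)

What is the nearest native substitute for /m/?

/n/ is closest: same manner (nasal), place distance 3 (bilabial→alveolar), same voicing; total 3. Next closest is /p/ at distance 5.

n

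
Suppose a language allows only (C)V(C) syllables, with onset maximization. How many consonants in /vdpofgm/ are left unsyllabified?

Syllabifying with onset maximization leaves /v/, /d/, /g/, /m/ stranded (at most one coda consonant is licensed; onsets are limited to one consonant).

4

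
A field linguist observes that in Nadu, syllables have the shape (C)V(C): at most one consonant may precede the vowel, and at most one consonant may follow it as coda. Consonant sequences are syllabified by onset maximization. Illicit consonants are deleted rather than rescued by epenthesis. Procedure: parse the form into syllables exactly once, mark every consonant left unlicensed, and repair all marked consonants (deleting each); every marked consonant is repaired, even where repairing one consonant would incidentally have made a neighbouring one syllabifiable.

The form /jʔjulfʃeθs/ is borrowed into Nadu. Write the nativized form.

julʃeθ

Under (C)V(C), the unsyllabifiable consonants are /j/, /ʔ/, /f/, /s/ (at most one coda consonant is licensed; onsets are limited to one consonant).
Each unlicensed consonant is deleted: /j/, /ʔ/, /f/, /s/.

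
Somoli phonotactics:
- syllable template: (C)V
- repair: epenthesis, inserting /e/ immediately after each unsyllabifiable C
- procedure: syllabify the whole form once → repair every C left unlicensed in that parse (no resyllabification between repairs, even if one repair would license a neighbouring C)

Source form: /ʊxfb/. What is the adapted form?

ʊxefebe

Under (C)V, the unsyllabifiable consonants are /x/, /f/, /b/ (no codas are permitted; onsets are limited to one consonant).
Inserting the epenthetic vowel yields /x/ → /xe/, /f/ → /fe/, /b/ → /be/.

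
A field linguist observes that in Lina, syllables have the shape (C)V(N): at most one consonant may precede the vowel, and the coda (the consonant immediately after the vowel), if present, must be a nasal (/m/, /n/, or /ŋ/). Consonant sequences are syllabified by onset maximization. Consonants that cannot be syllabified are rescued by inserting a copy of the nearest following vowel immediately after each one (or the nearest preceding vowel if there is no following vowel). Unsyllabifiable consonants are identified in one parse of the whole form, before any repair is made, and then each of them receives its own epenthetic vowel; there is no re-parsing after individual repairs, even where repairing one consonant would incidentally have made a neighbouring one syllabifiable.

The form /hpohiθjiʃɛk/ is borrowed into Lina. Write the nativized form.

hopohiθijiʃɛkɛ

Under (C)V(N), the unsyllabifiable consonants are /h/, /θ/, /k/ (only a nasal (/m/, /n/, or /ŋ/) is licensed in coda position; onsets are limited to one consonant).
Each unlicensed consonant becomes the onset of a new syllable: /h/ → /ho/, /θ/ → /θi/, /k/ → /kɛ/.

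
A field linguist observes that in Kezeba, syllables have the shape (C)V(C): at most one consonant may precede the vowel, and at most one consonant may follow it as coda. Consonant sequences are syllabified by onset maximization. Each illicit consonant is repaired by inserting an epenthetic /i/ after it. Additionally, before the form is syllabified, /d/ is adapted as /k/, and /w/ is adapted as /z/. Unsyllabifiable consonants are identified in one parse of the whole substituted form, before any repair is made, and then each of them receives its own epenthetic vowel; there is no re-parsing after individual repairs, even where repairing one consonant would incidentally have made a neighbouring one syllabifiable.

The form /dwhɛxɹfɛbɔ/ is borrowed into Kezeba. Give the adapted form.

Substitution: /d/ → /k/, /w/ → /z/, giving /kzhɛxɹfɛbɔ/.
Under (C)V(C), the unsyllabifiable consonants are /k/, /z/, /ɹ/ (at most one coda consonant is licensed; onsets are limited to one consonant).
Each unlicensed consonant becomes the onset of a new syllable: /k/ → /ki/, /z/ → /zi/, /ɹ/ → /ɹi/.

kizihɛxɹifɛbɔ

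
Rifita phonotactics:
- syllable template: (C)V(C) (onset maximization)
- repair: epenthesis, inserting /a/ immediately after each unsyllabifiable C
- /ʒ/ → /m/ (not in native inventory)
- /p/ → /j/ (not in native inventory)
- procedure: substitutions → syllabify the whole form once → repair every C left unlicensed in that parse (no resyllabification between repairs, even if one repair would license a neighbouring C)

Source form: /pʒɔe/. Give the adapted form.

Substitution: /p/ → /j/, /ʒ/ → /m/, giving /jmɔe/.
Syllabifying with onset maximization leaves /j/ stranded (at most one coda consonant is licensed; onsets are limited to one consonant).
Inserting the epenthetic vowel yields /j/ → /ja/.

jamɔe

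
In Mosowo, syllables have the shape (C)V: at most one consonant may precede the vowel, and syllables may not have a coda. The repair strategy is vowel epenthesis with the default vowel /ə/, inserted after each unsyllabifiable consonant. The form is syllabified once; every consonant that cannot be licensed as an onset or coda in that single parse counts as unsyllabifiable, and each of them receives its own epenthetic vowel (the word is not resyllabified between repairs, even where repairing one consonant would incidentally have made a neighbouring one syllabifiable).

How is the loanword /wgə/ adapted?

The consonants /w/ cannot be parsed into a legal (C)V syllable (no codas are permitted; onsets are limited to one consonant).
Each unlicensed consonant becomes the onset of a new syllable: /w/ → /wə/.

wəgə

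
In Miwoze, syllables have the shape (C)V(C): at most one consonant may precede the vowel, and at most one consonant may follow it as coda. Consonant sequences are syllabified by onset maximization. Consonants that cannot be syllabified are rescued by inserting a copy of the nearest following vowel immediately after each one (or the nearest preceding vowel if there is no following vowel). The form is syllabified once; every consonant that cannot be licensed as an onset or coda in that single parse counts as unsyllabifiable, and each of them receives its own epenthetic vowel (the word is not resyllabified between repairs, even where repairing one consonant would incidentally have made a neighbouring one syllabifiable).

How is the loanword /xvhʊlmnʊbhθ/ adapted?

xʊvʊhʊlmʊnʊbhʊθʊ

Under (C)V(C), the unsyllabifiable consonants are /x/, /v/, /m/, /h/, /θ/ (at most one coda consonant is licensed; onsets are limited to one consonant).
Inserting the epenthetic vowel yields /x/ → /xʊ/, /v/ → /vʊ/, /m/ → /mʊ/, /h/ → /hʊ/, /θ/ → /θʊ/.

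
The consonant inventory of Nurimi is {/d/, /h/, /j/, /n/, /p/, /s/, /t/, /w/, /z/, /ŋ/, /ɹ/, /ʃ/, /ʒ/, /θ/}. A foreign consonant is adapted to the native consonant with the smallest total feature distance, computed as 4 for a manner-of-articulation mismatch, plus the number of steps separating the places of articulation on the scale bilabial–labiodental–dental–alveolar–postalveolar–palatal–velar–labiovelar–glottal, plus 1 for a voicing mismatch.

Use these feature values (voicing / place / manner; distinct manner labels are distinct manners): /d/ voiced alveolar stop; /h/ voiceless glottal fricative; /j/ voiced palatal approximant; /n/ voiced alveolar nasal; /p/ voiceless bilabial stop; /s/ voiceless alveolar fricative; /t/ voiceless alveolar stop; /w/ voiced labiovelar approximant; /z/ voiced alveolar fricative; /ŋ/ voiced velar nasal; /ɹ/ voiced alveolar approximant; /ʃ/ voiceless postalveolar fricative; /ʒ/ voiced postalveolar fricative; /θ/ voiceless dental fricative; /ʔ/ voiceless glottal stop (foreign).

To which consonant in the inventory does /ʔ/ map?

/h/ is closest: manner differs (stop→fricative, +4), place distance 0 (glottal→glottal), same voicing; total 4. Next closest is /t/ at distance 5.

h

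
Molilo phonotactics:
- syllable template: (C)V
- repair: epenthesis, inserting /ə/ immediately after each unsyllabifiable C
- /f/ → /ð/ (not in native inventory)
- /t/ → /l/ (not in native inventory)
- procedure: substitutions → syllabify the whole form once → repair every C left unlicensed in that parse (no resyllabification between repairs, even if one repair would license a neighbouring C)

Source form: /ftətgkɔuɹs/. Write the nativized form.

ðələləgəkɔuɹəsə

Substitution: /f/ → /ð/, /t/ → /l/, giving /ðləlgkɔuɹs/.
Under (C)V, the unsyllabifiable consonants are /ð/, /l/, /g/, /ɹ/, /s/ (no codas are permitted; onsets are limited to one consonant).
Each unlicensed consonant becomes the onset of a new syllable: /ð/ → /ðə/, /l/ → /lə/, /g/ → /gə/, /ɹ/ → /ɹə/, /s/ → /sə/.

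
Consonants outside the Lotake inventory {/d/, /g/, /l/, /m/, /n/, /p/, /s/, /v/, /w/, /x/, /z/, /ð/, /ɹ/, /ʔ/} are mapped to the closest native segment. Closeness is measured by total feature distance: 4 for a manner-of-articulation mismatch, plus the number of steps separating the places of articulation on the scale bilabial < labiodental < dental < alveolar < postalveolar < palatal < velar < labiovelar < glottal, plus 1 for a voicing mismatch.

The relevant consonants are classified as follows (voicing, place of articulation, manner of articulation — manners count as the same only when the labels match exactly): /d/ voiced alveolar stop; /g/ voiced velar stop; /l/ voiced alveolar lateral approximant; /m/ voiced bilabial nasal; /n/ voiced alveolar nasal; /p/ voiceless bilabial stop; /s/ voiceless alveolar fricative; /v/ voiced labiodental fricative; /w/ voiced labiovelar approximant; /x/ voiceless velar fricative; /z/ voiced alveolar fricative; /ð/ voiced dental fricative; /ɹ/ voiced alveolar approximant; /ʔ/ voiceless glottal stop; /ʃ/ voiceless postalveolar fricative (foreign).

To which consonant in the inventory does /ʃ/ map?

/s/ is closest: same manner (fricative), place distance 1 (postalveolar→alveolar), same voicing; total 1. Next closest is /x/ at distance 2.

s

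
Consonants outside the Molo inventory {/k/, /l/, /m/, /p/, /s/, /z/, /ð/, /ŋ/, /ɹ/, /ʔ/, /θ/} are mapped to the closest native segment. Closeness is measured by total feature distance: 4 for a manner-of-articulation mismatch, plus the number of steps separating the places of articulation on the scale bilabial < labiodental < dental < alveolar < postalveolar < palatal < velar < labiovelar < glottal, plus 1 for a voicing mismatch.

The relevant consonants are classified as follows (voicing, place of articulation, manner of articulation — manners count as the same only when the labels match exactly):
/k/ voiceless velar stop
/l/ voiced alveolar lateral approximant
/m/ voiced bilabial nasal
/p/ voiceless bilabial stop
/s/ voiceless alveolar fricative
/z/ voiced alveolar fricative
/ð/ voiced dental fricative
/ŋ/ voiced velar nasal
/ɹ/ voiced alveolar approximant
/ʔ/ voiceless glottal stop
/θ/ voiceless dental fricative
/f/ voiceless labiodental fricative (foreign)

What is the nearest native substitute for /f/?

/θ/ is closest: same manner (fricative), place distance 1 (labiodental→dental), same voicing; total 1. Next closest is /s/ at distance 2.

θ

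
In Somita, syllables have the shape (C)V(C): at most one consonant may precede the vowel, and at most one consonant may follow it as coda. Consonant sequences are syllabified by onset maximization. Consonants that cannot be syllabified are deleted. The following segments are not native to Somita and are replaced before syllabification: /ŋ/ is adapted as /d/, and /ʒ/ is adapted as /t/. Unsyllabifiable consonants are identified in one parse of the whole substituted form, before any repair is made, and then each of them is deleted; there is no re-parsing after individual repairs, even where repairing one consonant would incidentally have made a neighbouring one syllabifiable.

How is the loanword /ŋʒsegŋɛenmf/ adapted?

Substitution: /ŋ/ → /d/, /ʒ/ → /t/, giving /dtsegdɛenmf/.
Syllabifying with onset maximization leaves /d/, /t/, /m/, /f/ stranded (at most one coda consonant is licensed; onsets are limited to one consonant).
Deletion applies to /d/, /t/, /m/, /f/.

segdɛen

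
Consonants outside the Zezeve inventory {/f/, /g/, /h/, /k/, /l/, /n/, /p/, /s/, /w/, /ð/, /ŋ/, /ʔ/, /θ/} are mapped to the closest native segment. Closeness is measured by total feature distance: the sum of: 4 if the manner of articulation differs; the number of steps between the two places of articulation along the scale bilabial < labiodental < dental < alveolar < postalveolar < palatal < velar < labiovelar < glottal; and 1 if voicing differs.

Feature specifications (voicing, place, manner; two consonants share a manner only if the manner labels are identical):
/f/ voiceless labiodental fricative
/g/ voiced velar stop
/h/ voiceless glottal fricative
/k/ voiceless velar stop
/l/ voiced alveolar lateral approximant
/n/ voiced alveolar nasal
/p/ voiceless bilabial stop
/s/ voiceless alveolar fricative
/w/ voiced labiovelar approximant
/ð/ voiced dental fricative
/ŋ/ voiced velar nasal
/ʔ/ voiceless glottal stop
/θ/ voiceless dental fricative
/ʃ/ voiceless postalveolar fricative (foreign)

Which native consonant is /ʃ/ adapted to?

/s/ is closest: same manner (fricative), place distance 1 (postalveolar→alveolar), same voicing; total 1. Next closest is /θ/ at distance 2.

s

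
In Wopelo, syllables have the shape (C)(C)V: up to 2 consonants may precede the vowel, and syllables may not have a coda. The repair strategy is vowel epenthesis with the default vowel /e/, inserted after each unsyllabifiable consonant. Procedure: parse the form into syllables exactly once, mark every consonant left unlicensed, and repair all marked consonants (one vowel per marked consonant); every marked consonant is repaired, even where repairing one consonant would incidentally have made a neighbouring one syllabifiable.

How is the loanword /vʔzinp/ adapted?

veʔzinepe

The consonants /v/, /n/, /p/ cannot be parsed into a legal (C)(C)V syllable (no codas are permitted; onsets may contain at most 2 consonants).
Each unlicensed consonant becomes the onset of a new syllable: /v/ → /ve/, /n/ → /ne/, /p/ → /pe/.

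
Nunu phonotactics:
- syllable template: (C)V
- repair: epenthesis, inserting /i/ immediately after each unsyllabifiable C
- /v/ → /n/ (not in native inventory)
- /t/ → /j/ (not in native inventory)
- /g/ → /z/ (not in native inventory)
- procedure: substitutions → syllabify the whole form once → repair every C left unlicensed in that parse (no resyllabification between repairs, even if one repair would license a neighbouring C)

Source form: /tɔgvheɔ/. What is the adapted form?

jɔziniheɔ

Substitution: /t/ → /j/, /g/ → /z/, /v/ → /n/, giving /jɔznheɔ/.
Syllabifying with onset maximization leaves /z/, /n/ stranded (no codas are permitted; onsets are limited to one consonant).
Inserting the epenthetic vowel yields /z/ → /zi/, /n/ → /ni/.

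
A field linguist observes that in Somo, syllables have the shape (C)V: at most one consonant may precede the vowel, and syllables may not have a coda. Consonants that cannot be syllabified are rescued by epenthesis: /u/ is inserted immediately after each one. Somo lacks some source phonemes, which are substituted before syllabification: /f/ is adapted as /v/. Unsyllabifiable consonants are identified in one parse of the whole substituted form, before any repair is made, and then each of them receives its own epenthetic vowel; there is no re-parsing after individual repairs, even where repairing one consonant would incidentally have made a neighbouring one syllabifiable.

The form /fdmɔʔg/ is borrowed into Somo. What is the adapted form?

Substitution: /f/ → /v/, giving /vdmɔʔg/.
Under (C)V, the unsyllabifiable consonants are /v/, /d/, /ʔ/, /g/ (no codas are permitted; onsets are limited to one consonant).
Inserting the epenthetic vowel yields /v/ → /vu/, /d/ → /du/, /ʔ/ → /ʔu/, /g/ → /gu/.

vudumɔʔugu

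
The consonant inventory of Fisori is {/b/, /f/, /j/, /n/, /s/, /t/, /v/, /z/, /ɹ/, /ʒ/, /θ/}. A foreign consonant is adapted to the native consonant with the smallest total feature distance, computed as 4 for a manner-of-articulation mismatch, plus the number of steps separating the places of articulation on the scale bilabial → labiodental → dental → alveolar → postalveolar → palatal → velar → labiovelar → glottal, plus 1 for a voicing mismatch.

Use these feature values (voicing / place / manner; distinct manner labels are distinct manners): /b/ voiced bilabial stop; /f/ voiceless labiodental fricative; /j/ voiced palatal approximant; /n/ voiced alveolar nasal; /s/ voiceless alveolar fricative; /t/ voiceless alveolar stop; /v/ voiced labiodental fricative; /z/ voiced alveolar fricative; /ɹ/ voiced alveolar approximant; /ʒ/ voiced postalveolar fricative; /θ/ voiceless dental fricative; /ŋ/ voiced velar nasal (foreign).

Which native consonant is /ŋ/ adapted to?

n

/n/ is closest: same manner (nasal), place distance 3 (velar→alveolar), same voicing; total 3. Next closest is /j/ at distance 5.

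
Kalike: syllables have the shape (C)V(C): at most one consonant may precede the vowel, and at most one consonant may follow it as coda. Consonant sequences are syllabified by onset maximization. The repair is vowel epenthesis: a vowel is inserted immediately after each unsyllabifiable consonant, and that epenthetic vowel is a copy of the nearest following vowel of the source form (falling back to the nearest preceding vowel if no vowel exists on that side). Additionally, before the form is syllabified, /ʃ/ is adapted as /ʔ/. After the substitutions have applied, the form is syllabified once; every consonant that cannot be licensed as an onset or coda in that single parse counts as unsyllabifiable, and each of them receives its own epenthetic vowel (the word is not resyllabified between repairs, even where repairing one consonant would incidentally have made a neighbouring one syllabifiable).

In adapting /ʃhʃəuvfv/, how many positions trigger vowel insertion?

4

After substitution the input is /ʔhʔəuvfv/.
The unsyllabifiable consonants are /ʔ/, /h/, /f/, /v/; each receives one epenthetic vowel.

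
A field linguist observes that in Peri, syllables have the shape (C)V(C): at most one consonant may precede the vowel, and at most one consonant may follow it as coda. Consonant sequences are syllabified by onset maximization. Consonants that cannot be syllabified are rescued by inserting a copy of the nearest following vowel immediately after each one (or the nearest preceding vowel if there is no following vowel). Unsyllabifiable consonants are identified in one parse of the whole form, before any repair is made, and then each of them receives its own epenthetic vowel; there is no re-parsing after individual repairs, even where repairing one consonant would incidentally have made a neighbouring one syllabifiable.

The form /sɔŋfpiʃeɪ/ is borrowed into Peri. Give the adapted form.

sɔŋfipiʃeɪ

The consonants /f/ cannot be parsed into a legal (C)V(C) syllable (at most one coda consonant is licensed; onsets are limited to one consonant).
Inserting the epenthetic vowel yields /f/ → /fi/.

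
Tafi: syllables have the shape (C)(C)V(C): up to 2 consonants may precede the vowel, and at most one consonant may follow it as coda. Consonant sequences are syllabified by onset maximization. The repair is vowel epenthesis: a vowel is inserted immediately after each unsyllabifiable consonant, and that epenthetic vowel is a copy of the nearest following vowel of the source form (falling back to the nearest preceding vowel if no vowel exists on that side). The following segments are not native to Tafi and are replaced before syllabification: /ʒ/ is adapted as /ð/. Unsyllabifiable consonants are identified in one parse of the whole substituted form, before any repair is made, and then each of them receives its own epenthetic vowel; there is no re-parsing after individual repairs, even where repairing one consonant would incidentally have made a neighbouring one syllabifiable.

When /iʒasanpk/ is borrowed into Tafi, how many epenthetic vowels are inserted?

2

After substitution the input is /iðasanpk/.
The unsyllabifiable consonants are /p/, /k/; each receives one epenthetic vowel.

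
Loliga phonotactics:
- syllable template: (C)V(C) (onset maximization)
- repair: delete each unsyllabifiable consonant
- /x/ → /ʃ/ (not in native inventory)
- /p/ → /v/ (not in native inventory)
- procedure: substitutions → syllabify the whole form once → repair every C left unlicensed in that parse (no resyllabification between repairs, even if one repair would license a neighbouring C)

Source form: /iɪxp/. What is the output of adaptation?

Substitution: /x/ → /ʃ/, /p/ → /v/, giving /iɪʃv/.
Syllabifying with onset maximization leaves /v/ stranded (at most one coda consonant is licensed; onsets are limited to one consonant).
Each unlicensed consonant is deleted: /v/.

iɪʃ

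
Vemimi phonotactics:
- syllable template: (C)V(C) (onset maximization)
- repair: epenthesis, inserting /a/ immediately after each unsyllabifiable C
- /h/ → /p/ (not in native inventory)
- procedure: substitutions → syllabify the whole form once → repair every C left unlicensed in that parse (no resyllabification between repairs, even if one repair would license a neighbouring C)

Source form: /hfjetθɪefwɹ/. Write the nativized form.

Substitution: /h/ → /p/, giving /pfjetθɪefwɹ/.
Syllabifying with onset maximization leaves /p/, /f/, /w/, /ɹ/ stranded (at most one coda consonant is licensed; onsets are limited to one consonant).
Epenthesis after each stranded consonant: /p/ → /pa/, /f/ → /fa/, /w/ → /wa/, /ɹ/ → /ɹa/.

pafajetθɪefwaɹa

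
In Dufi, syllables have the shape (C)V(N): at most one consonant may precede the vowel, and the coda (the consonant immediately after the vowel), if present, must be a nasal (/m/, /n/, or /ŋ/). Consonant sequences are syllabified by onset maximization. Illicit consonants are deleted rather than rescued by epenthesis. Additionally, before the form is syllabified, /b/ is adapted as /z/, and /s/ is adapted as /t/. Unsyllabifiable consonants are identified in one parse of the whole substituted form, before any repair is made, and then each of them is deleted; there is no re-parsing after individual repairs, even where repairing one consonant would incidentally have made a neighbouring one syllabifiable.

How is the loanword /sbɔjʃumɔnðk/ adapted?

zɔʃumɔn

Substitution: /s/ → /t/, /b/ → /z/, giving /tzɔjʃumɔnðk/.
Under (C)V(N), the unsyllabifiable consonants are /t/, /j/, /ð/, /k/ (only a nasal (/m/, /n/, or /ŋ/) is licensed in coda position; onsets are limited to one consonant).
Deletion applies to /t/, /j/, /ð/, /k/.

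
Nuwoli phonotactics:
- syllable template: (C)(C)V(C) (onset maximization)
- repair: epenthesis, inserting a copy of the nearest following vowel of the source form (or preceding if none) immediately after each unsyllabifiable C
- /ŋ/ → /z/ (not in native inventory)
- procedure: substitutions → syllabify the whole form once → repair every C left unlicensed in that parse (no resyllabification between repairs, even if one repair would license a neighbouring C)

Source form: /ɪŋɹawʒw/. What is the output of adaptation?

ɪzɹawʒawa

Substitution: /ŋ/ → /z/, giving /ɪzɹawʒw/.
Under (C)(C)V(C), the unsyllabifiable consonants are /ʒ/, /w/ (at most one coda consonant is licensed; onsets may contain at most 2 consonants).
Epenthesis after each stranded consonant: /ʒ/ → /ʒa/, /w/ → /wa/.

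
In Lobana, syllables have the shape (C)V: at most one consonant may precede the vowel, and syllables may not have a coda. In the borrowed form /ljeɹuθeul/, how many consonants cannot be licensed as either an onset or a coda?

2

Syllabifying with onset maximization leaves /l/, /l/ stranded (no codas are permitted; onsets are limited to one consonant).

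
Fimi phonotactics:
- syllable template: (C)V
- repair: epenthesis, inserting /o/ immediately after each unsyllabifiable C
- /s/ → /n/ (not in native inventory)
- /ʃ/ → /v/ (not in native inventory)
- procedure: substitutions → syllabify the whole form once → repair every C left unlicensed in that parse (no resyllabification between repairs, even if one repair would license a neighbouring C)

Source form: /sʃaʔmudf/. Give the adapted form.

novaʔomudofo

Substitution: /s/ → /n/, /ʃ/ → /v/, giving /nvaʔmudf/.
Syllabifying with onset maximization leaves /n/, /ʔ/, /d/, /f/ stranded (no codas are permitted; onsets are limited to one consonant).
Inserting the epenthetic vowel yields /n/ → /no/, /ʔ/ → /ʔo/, /d/ → /do/, /f/ → /fo/.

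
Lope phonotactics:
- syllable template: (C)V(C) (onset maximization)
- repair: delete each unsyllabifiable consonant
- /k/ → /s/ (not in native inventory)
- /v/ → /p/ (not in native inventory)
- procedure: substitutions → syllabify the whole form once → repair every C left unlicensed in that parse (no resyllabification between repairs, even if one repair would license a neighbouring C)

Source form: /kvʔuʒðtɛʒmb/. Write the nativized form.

Substitution: /k/ → /s/, /v/ → /p/, giving /spʔuʒðtɛʒmb/.
The consonants /s/, /p/, /ð/, /m/, /b/ cannot be parsed into a legal (C)V(C) syllable (at most one coda consonant is licensed; onsets are limited to one consonant).
Each unlicensed consonant is deleted: /s/, /p/, /ð/, /m/, /b/.

ʔuʒtɛʒ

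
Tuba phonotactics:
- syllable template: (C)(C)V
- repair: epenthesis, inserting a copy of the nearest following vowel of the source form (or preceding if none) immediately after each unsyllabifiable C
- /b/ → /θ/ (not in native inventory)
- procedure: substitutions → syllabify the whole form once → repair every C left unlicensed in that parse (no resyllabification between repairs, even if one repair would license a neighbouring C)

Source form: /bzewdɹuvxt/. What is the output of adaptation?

θzewudɹuvuxutu

Substitution: /b/ → /θ/, giving /θzewdɹuvxt/.
Under (C)(C)V, the unsyllabifiable consonants are /w/, /v/, /x/, /t/ (no codas are permitted; onsets may contain at most 2 consonants).
Each unlicensed consonant becomes the onset of a new syllable: /w/ → /wu/, /v/ → /vu/, /x/ → /xu/, /t/ → /tu/.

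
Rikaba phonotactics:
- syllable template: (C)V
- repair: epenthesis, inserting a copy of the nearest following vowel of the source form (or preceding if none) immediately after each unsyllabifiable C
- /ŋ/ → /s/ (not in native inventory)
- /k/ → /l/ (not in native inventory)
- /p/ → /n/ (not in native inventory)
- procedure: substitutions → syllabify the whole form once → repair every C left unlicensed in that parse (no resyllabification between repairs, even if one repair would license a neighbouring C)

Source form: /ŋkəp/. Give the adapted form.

Substitution: /ŋ/ → /s/, /k/ → /l/, /p/ → /n/, giving /slən/.
The consonants /s/, /n/ cannot be parsed into a legal (C)V syllable (no codas are permitted; onsets are limited to one consonant).
Inserting the epenthetic vowel yields /s/ → /sə/, /n/ → /nə/.

sələnə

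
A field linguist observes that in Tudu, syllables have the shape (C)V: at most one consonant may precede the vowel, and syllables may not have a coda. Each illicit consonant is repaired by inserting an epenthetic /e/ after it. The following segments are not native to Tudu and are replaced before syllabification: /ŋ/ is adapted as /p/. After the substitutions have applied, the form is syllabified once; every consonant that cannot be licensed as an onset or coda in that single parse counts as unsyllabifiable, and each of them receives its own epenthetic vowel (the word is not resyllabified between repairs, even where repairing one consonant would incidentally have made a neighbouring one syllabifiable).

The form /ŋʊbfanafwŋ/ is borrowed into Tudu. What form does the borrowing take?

pʊbefanafewepe

Substitution: /ŋ/ → /p/, giving /pʊbfanafwp/.
Syllabifying with onset maximization leaves /b/, /f/, /w/, /p/ stranded (no codas are permitted; onsets are limited to one consonant).
Inserting the epenthetic vowel yields /b/ → /be/, /f/ → /fe/, /w/ → /we/, /p/ → /pe/.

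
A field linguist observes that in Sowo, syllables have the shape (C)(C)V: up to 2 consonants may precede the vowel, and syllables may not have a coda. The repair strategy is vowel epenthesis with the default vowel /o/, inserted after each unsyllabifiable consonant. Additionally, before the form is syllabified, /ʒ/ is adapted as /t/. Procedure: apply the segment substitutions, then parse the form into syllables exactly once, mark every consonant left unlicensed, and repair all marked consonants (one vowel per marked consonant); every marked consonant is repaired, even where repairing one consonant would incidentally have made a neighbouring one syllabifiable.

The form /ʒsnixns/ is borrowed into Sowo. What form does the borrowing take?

tosnixonoso

Substitution: /ʒ/ → /t/, giving /tsnixns/.
The consonants /t/, /x/, /n/, /s/ cannot be parsed into a legal (C)(C)V syllable (no codas are permitted; onsets may contain at most 2 consonants).
Inserting the epenthetic vowel yields /t/ → /to/, /x/ → /xo/, /n/ → /no/, /s/ → /so/.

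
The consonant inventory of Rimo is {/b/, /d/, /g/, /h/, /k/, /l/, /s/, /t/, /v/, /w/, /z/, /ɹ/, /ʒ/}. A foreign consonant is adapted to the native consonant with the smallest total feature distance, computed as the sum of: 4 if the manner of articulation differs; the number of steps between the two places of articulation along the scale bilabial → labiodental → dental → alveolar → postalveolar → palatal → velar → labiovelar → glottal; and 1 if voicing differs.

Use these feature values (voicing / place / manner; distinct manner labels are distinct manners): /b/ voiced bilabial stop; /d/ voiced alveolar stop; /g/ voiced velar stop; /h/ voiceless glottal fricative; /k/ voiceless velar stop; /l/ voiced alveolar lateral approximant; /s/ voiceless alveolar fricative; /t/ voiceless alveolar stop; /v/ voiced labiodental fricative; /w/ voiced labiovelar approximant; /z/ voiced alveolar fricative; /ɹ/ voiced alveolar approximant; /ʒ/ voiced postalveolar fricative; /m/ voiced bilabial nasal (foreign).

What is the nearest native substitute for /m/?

/b/ is closest: manner differs (nasal→stop, +4), place distance 0 (bilabial→bilabial), same voicing; total 4. Next closest is /v/ at distance 5.

b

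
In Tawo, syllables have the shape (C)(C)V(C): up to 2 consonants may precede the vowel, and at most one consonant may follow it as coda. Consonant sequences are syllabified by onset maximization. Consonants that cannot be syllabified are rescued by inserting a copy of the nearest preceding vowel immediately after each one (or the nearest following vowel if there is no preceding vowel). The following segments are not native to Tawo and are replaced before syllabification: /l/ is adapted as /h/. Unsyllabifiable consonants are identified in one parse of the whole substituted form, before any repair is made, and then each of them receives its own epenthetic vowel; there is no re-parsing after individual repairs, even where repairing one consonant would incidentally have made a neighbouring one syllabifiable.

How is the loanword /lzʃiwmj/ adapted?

Substitution: /l/ → /h/, giving /hzʃiwmj/.
The consonants /h/, /m/, /j/ cannot be parsed into a legal (C)(C)V(C) syllable (at most one coda consonant is licensed; onsets may contain at most 2 consonants).
Epenthesis after each stranded consonant: /h/ → /hi/, /m/ → /mi/, /j/ → /ji/.

hizʃiwmiji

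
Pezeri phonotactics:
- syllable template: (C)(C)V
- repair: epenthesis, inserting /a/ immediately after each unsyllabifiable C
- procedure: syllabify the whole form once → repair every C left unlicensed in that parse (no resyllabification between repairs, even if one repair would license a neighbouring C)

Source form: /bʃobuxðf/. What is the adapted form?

bʃobuxaðafa

The consonants /x/, /ð/, /f/ cannot be parsed into a legal (C)(C)V syllable (no codas are permitted; onsets may contain at most 2 consonants).
Epenthesis after each stranded consonant: /x/ → /xa/, /ð/ → /ða/, /f/ → /fa/.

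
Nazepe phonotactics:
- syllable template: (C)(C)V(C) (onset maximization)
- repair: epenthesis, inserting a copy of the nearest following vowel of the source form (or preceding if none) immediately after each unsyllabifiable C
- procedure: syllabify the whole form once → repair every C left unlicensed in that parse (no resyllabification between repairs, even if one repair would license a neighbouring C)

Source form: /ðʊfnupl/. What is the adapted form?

The consonants /l/ cannot be parsed into a legal (C)(C)V(C) syllable (at most one coda consonant is licensed; onsets may contain at most 2 consonants).
Inserting the epenthetic vowel yields /l/ → /lu/.

ðʊfnuplu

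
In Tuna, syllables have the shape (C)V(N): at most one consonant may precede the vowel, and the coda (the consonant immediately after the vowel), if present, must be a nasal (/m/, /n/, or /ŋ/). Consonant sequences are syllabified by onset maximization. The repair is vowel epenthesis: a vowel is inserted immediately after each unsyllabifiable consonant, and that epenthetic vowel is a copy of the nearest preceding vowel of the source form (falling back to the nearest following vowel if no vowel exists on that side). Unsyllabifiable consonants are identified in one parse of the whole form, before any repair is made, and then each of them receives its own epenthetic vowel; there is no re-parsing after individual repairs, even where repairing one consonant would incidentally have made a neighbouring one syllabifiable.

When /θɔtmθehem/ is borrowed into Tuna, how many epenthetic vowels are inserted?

2

The unsyllabifiable consonants are /t/, /m/; each receives one epenthetic vowel.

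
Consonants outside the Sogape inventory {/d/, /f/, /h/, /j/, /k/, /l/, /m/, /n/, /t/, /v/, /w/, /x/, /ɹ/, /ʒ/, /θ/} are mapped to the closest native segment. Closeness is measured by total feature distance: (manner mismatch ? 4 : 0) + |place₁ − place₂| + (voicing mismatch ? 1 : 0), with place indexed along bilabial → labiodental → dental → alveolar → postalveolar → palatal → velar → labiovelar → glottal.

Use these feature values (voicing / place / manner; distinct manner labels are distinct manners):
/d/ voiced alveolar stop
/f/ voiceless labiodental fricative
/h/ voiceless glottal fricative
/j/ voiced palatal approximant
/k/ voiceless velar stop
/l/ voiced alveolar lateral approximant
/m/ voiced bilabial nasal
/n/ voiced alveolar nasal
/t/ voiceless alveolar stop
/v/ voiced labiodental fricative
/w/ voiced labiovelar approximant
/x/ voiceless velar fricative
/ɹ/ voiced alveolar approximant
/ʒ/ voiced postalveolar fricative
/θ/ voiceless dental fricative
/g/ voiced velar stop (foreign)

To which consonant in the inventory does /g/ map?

k

/k/ is closest: same manner (stop), place distance 0 (velar→velar), voicing differs (+1); total 1. Next closest is /d/ at distance 3.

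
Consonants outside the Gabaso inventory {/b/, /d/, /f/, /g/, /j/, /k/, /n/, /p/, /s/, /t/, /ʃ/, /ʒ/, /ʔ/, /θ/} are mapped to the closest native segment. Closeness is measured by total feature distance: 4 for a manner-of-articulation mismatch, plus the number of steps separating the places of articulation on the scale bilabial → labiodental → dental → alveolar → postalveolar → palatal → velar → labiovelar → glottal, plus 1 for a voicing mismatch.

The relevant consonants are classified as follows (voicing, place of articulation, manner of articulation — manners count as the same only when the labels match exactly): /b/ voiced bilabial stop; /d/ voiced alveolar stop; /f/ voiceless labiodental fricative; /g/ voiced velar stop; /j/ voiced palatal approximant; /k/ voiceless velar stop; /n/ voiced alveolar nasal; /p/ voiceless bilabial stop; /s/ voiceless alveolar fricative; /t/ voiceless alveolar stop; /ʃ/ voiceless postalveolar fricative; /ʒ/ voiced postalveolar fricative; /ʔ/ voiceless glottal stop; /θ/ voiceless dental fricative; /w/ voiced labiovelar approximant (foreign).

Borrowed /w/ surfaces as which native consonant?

j

/j/ is closest: same manner (approximant), place distance 2 (labiovelar→palatal), same voicing; total 2. Next closest is /g/ at distance 5.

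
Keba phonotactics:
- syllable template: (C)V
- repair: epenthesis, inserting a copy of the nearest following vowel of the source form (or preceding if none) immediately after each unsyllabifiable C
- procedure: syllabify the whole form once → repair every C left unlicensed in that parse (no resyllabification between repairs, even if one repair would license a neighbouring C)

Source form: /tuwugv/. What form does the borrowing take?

tuwuguvu

The consonants /g/, /v/ cannot be parsed into a legal (C)V syllable (no codas are permitted; onsets are limited to one consonant).
Inserting the epenthetic vowel yields /g/ → /gu/, /v/ → /vu/.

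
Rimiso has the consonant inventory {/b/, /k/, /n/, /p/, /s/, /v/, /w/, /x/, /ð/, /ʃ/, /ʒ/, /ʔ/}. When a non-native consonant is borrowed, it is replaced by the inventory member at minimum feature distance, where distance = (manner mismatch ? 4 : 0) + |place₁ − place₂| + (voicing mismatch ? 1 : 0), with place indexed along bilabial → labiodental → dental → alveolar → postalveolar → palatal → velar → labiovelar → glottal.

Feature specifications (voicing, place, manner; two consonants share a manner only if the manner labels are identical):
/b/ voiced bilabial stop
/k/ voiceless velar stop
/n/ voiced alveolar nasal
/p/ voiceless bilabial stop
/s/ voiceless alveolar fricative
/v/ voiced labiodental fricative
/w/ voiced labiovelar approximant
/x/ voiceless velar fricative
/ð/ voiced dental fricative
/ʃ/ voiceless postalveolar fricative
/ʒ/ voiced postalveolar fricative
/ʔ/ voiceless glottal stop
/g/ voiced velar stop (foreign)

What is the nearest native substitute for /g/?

k

/k/ is closest: same manner (stop), place distance 0 (velar→velar), voicing differs (+1); total 1. Next closest is /ʔ/ at distance 3.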